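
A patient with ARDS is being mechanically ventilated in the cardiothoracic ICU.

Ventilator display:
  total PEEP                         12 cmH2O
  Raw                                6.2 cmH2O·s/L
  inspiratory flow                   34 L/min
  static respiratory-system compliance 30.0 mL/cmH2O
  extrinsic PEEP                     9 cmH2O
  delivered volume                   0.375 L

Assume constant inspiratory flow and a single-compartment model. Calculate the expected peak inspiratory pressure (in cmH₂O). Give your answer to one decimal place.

28.0

Flow: 34 L/min ÷ 60 = 0.5667 L/s.
Total PEEP = 12 cmH2O (set 9 + intrinsic 3); this is the baseline alveolar pressure.
Equation of motion (constant flow): PIP = Vt/C + R·V̇ + PEEP.
PIP = 375/30.0 + 6.2×0.5667 + 12 = 12.5 + 3.514 + 12 = 28.014 cmH2O.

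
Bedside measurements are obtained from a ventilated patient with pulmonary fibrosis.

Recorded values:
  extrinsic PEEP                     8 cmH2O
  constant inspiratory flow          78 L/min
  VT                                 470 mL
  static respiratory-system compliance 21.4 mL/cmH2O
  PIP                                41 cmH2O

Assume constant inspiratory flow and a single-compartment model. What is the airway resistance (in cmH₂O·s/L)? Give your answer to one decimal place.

Flow: 78 L/min ÷ 60 = 1.3 L/s.
Equation of motion (constant flow): PIP = Vt/C + R·V̇ + PEEP.
R·V̇ = PIP − Vt/C − PEEP = 41 − 470/21.4 − 8 = 41 − 21.963 − 8 = 11.037 cmH2O.
R = 11.037 / 1.3 = 8.49 cmH2O·s/L.

8.5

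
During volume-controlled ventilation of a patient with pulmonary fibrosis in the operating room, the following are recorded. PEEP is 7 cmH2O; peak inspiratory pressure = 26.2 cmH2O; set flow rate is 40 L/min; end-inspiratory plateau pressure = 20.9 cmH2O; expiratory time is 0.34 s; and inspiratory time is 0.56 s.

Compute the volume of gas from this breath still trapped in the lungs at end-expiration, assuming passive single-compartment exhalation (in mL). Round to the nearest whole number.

76

Flow: 40 L/min ÷ 60 = 0.6667 L/s.
Vt = flow × Ti = 0.6667 L/s × 0.56 s × 1000 mL/L = 373.35 mL.
R = (PIP − Pplat)/V̇ = (26.2 − 20.9) / 0.6667 = 5.3/0.6667 = 7.95 cmH2O·s/L.
C = Vt/(Pplat − PEEP) = 373.35 / (20.9 − 7) = 373.35/13.9 = 26.86 mL/cmH2O.
τ = R × C = 7.95 × 0.02686 L/cmH2O = 0.2135 s.
Fraction remaining = e^(−Te/τ) = e^(−0.34/0.2135) = 0.2034.
Trapped volume = 373.35 × 0.2034 = 75.939 mL.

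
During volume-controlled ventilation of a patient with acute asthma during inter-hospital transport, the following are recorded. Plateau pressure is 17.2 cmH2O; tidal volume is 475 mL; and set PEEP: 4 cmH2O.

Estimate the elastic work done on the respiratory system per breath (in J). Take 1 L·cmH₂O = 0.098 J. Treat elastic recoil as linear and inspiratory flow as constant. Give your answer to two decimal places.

Elastic work ≈ ½ × (Pplat − PEEP) × Vt = 0.5 × (17.2 − 4) × 0.475 L = 0.5 × 13.2 × 0.475 = 3.135 L·cmH2O.
× 0.098 J/(L·cmH2O) → 0.3072 J.

0.31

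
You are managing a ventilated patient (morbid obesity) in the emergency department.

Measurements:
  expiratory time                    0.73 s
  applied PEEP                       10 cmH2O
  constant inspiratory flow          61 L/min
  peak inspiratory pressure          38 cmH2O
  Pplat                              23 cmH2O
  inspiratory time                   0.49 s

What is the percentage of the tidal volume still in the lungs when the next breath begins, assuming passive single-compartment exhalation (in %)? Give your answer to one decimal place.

27.5

Flow: 61 L/min ÷ 60 = 1.0167 L/s.
Vt = flow × Ti = 1.0167 L/s × 0.49 s × 1000 mL/L = 498.18 mL.
R = (PIP − Pplat)/V̇ = (38 − 23) / 1.0167 = 15.0/1.0167 = 14.754 cmH2O·s/L.
C = Vt/(Pplat − PEEP) = 498.18 / (23 − 10) = 498.18/13.0 = 38.322 mL/cmH2O.
τ = R × C = 14.754 × 0.03832 L/cmH2O = 0.5654 s.
Fraction remaining at end-expiration = e^(−Te/τ) = e^(−0.73/0.5654) = 0.275 → 27.5%.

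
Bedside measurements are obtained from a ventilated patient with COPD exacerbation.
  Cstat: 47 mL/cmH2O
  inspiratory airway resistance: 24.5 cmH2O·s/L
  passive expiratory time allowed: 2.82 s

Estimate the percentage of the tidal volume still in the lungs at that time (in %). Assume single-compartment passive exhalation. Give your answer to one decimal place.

τ = R × C = 24.5 × 47 mL/cmH2O = 24.5 × 0.047 L/cmH2O = 1.152 s.
Passive exhalation: V(t)/V₀ = e^(−t/τ) = e^(−2.82/1.152) = 0.08647.
Fraction remaining = 0.08647 → 8.647%.

8.6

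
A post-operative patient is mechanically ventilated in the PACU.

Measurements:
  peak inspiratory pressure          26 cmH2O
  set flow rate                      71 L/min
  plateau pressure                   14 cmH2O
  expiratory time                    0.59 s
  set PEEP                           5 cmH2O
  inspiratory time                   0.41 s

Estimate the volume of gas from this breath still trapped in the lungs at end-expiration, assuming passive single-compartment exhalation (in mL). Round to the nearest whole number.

Flow: 71 L/min ÷ 60 = 1.1833 L/s.
Vt = flow × Ti = 1.1833 L/s × 0.41 s × 1000 mL/L = 485.15 mL.
R = (PIP − Pplat)/V̇ = (26 − 14) / 1.1833 = 12.0/1.1833 = 10.141 cmH2O·s/L.
C = Vt/(Pplat − PEEP) = 485.15 / (14 − 5) = 485.15/9.0 = 53.906 mL/cmH2O.
τ = R × C = 10.141 × 0.05391 L/cmH2O = 0.5467 s.
Fraction remaining = e^(−Te/τ) = e^(−0.59/0.5467) = 0.3399.
Trapped volume = 485.15 × 0.3399 = 164.9 mL.

165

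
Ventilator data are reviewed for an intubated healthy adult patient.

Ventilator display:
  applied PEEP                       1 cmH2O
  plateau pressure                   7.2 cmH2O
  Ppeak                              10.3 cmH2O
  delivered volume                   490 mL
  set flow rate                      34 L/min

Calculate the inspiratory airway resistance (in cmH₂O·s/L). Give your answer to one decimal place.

Flow: 34 L/min ÷ 60 = 0.5667 L/s.
Raw = (PIP − Pplat) / flow = (10.3 − 7.2) / 0.5667 = 3.1 / 0.5667 = 5.47 cmH2O·s/L.

5.5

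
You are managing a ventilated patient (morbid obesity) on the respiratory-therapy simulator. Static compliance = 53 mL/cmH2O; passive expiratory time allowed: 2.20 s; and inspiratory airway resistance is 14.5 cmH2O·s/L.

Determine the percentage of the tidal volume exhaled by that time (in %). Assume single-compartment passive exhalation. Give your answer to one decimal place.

94.3

τ = R × C = 14.5 × 53 mL/cmH2O = 14.5 × 0.053 L/cmH2O = 0.7685 s.
Passive exhalation: V(t)/V₀ = e^(−t/τ) = e^(−2.20/0.7685) = 0.05711.
Fraction exhaled = 1 − 0.05711 = 0.9429 → 94.29%.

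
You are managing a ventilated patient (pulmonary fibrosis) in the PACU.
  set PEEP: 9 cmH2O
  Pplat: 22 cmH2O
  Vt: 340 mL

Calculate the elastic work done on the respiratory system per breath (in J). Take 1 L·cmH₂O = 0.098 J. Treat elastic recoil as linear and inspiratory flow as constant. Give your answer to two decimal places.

Elastic work ≈ ½ × (Pplat − PEEP) × Vt = 0.5 × (22 − 9) × 0.340 L = 0.5 × 13.0 × 0.340 = 2.21 L·cmH2O.
× 0.098 J/(L·cmH2O) → 0.2166 J.

0.22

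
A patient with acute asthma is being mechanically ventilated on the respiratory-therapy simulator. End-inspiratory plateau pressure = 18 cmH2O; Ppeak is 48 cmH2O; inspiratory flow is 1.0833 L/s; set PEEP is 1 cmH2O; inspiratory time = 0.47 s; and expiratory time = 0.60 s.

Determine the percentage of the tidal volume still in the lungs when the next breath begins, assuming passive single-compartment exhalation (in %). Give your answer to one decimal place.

48.5

Vt = flow × Ti = 1.0833 L/s × 0.47 s × 1000 mL/L = 509.15 mL.
R = (PIP − Pplat)/V̇ = (48 − 18) / 1.0833 = 30.0/1.0833 = 27.693 cmH2O·s/L.
C = Vt/(Pplat − PEEP) = 509.15 / (18 − 1) = 509.15/17.0 = 29.95 mL/cmH2O.
τ = R × C = 27.693 × 0.02995 L/cmH2O = 0.8294 s.
Fraction remaining at end-expiration = e^(−Te/τ) = e^(−0.60/0.8294) = 0.4851 → 48.51%.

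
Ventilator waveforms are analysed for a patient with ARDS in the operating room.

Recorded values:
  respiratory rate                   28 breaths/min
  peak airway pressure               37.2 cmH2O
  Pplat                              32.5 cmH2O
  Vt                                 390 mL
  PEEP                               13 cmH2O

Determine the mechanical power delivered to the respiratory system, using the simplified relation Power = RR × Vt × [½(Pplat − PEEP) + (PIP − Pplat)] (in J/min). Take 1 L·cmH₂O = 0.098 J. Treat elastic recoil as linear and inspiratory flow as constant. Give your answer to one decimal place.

15.5

Per-breath work = Vt × [½(Pplat−PEEP) + (PIP−Pplat)] = 0.390 × [0.5×19.5 + 4.7] = 0.390 × 14.45 = 5.636 L·cmH2O.
Power = 28 × 5.636 = 157.81 L·cmH2O/min.
× 0.098 J/(L·cmH2O) → 15.465 J/min.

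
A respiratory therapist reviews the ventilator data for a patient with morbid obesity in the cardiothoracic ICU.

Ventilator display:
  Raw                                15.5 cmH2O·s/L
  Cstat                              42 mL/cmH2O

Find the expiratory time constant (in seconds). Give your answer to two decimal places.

0.65

τ = R × C = 15.5 × 42 mL/cmH2O = 15.5 × 0.042 L/cmH2O = 0.651 s.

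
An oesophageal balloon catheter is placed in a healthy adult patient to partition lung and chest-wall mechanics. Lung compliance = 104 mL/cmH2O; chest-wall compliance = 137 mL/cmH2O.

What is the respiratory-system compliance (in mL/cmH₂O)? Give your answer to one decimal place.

Lung and chest wall are elastances in series: 1/Crs = 1/CL + 1/Ccw.
1/Crs = 1/104 + 1/137 = 0.01691.
Crs = 59.137 mL/cmH2O.

59.1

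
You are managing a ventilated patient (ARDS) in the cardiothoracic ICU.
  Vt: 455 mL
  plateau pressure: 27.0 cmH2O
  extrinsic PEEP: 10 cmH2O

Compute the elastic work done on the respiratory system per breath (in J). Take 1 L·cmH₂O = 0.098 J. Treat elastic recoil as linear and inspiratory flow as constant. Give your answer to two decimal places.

Elastic work ≈ ½ × (Pplat − PEEP) × Vt = 0.5 × (27.0 − 10) × 0.455 L = 0.5 × 17.0 × 0.455 = 3.868 L·cmH2O.
× 0.098 J/(L·cmH2O) → 0.3791 J.

0.38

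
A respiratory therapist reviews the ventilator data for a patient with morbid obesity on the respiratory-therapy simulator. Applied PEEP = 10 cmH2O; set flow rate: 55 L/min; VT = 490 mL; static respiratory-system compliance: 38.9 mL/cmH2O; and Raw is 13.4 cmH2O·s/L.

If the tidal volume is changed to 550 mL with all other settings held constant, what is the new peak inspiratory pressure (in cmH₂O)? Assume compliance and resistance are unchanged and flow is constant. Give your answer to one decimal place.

36.4

Flow: 55 L/min ÷ 60 = 0.9167 L/s.
PIP = Vt/C + R·V̇ + PEEP (constant-flow equation of motion).
Only the elastic term changes: ΔPIP = ΔVt / C = (550 − 490) / 38.9 = 1.542 cmH2O.
Original PIP = 490/38.9 + 13.4×0.9167 + 10 = 34.88 cmH2O; new PIP = 34.88 + (1.542) = 36.422 cmH2O.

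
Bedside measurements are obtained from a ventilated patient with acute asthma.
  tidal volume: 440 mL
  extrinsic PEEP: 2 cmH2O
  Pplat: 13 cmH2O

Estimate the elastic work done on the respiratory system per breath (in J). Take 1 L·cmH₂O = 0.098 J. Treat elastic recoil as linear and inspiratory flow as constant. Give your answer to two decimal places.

Elastic work ≈ ½ × (Pplat − PEEP) × Vt = 0.5 × (13 − 2) × 0.440 L = 0.5 × 11.0 × 0.440 = 2.42 L·cmH2O.
× 0.098 J/(L·cmH2O) → 0.2372 J.

0.24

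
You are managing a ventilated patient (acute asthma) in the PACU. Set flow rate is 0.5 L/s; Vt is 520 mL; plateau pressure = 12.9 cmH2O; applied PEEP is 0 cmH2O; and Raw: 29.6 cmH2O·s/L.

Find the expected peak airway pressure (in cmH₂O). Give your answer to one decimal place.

PIP = Pplat + Raw × flow = 12.9 + 29.6 × 0.5 = 12.9 + 14.8 = 27.7 cmH2O.

27.7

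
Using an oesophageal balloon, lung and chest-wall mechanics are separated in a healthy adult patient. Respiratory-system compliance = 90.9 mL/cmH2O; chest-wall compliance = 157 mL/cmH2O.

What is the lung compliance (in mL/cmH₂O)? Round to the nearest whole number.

216

1/CL = 1/Crs − 1/Ccw.
1/CL = 1/90.9 − 1/157 = 0.004632.
CL = 215.89 mL/cmH2O.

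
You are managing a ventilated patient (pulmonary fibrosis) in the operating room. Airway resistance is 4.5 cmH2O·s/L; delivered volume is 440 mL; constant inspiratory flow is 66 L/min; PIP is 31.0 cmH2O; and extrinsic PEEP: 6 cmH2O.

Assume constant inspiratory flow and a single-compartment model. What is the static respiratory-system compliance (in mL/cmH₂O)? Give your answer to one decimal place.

Flow: 66 L/min ÷ 60 = 1.1 L/s.
Equation of motion (constant flow): PIP = Vt/C + R·V̇ + PEEP.
Vt/C = PIP − R·V̇ − PEEP = 31.0 − 4.5×1.1 − 6 = 31.0 − 4.95 − 6 = 20.05 cmH2O.
C = Vt / 20.05 = 440 / 20.05 = 21.945 mL/cmH2O.

21.9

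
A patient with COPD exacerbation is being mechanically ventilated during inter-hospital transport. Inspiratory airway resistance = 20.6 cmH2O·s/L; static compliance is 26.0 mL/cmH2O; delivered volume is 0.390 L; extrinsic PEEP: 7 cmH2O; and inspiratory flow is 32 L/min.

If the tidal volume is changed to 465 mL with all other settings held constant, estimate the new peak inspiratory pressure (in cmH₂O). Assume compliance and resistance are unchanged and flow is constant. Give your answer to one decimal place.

Flow: 32 L/min ÷ 60 = 0.5333 L/s.
PIP = Vt/C + R·V̇ + PEEP (constant-flow equation of motion).
Only the elastic term changes: ΔPIP = ΔVt / C = (465 − 390) / 26.0 = 2.885 cmH2O.
Original PIP = 390/26.0 + 20.6×0.5333 + 7 = 32.986 cmH2O; new PIP = 32.986 + (2.885) = 35.871 cmH2O.

35.9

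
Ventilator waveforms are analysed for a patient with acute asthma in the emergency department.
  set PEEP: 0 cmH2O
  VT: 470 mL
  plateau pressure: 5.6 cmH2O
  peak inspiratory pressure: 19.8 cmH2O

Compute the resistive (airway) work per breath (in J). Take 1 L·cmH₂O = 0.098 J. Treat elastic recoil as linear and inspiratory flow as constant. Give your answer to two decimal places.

With constant inspiratory flow the resistive pressure is constant at PIP − Pplat = 19.8 − 5.6 = 14.2 cmH2O, so resistive work = 14.2 × 0.470 = 6.674 L·cmH2O.
× 0.098 J/(L·cmH2O) → 0.6541 J.

0.65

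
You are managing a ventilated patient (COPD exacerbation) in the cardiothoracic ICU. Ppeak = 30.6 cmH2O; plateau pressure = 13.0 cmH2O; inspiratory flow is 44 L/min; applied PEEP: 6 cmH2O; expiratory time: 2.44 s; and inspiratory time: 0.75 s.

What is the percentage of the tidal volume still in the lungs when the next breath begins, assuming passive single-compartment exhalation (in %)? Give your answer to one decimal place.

Flow: 44 L/min ÷ 60 = 0.7333 L/s.
Vt = flow × Ti = 0.7333 L/s × 0.75 s × 1000 mL/L = 549.98 mL.
R = (PIP − Pplat)/V̇ = (30.6 − 13.0) / 0.7333 = 17.6/0.7333 = 24.001 cmH2O·s/L.
C = Vt/(Pplat − PEEP) = 549.98 / (13.0 − 6) = 549.98/7.0 = 78.569 mL/cmH2O.
τ = R × C = 24.001 × 0.07857 L/cmH2O = 1.886 s.
Fraction remaining at end-expiration = e^(−Te/τ) = e^(−2.44/1.886) = 0.2742 → 27.42%.

27.4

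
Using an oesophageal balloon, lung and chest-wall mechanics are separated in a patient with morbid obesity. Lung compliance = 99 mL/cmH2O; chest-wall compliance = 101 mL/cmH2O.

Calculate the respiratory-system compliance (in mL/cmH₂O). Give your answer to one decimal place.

Lung and chest wall are elastances in series: 1/Crs = 1/CL + 1/Ccw.
1/Crs = 1/99 + 1/101 = 0.02.
Crs = 50.0 mL/cmH2O.

50.0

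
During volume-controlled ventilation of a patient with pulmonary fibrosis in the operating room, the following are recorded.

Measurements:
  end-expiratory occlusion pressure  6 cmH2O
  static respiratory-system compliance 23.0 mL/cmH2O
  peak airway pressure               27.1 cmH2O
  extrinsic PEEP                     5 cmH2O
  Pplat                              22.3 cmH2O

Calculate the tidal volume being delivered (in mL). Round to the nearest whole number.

End-expiratory occlusion gives total PEEP = 6 cmH2O (intrinsic PEEP = 6 − 5 = 1). Use total PEEP for the elastic gradient.
Vt = Cstat × (Pplat − PEEPtotal) = 23.0 × (22.3 − 6) = 23.0 × 16.3 = 374.9 mL.

375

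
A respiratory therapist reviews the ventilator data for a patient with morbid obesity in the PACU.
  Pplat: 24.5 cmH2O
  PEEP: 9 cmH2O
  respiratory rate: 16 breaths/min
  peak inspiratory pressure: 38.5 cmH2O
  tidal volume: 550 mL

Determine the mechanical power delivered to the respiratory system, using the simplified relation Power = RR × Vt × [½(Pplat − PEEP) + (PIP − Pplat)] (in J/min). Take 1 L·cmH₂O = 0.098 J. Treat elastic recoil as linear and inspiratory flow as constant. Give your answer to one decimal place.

Per-breath work = Vt × [½(Pplat−PEEP) + (PIP−Pplat)] = 0.550 × [0.5×15.5 + 14.0] = 0.550 × 21.75 = 11.963 L·cmH2O.
Power = 16 × 11.963 = 191.41 L·cmH2O/min.
× 0.098 J/(L·cmH2O) → 18.758 J/min.

18.8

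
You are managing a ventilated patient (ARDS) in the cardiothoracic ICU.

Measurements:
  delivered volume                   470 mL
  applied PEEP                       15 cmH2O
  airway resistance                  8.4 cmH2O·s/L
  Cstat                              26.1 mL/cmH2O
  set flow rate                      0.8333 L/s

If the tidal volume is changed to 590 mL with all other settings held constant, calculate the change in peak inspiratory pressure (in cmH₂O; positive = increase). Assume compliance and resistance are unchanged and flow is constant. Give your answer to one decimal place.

4.6

PIP = Vt/C + R·V̇ + PEEP (constant-flow equation of motion).
Only the elastic term changes: ΔPIP = ΔVt / C = (590 − 470) / 26.1 = 4.598 cmH2O.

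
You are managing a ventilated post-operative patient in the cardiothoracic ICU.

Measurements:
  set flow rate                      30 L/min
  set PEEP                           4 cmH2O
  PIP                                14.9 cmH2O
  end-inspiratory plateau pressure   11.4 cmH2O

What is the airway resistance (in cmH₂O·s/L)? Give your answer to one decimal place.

7.0

Flow: 30 L/min ÷ 60 = 0.5 L/s.
Raw = (PIP − Pplat) / flow = (14.9 − 11.4) / 0.5 = 3.5 / 0.5 = 7.0 cmH2O·s/L.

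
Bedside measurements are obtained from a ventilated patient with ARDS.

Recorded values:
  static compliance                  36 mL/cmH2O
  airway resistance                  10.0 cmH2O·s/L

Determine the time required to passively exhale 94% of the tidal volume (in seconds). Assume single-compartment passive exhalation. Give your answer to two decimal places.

τ = R × C = 10.0 × 36 mL/cmH2O = 10.0 × 0.036 L/cmH2O = 0.36 s.
Exhaled fraction f = 1 − e^(−t/τ) → t = −τ·ln(1 − f) = −0.36·ln(0.06) = 1.013 s.

1.01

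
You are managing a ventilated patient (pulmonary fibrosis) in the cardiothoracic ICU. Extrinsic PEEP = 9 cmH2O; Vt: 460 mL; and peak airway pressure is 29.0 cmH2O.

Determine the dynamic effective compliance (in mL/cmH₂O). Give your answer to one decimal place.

23.0

Dynamic compliance = Vt / (PIP − PEEP) = 460 / (29.0 − 9) = 460 / 20.0 = 23.0 mL/cmH2O.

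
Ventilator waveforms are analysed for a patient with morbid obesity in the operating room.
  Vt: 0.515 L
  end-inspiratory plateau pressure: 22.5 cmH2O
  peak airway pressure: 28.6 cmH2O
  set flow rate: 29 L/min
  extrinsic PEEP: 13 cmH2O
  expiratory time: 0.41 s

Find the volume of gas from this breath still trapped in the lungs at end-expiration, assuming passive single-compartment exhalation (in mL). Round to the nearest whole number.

283

Flow: 29 L/min ÷ 60 = 0.4833 L/s.
R = (PIP − Pplat)/V̇ = (28.6 − 22.5) / 0.4833 = 6.1/0.4833 = 12.622 cmH2O·s/L.
C = Vt/(Pplat − PEEP) = 515.0 / (22.5 − 13) = 515.0/9.5 = 54.211 mL/cmH2O.
τ = R × C = 12.622 × 0.05421 L/cmH2O = 0.6842 s.
Fraction remaining = e^(−Te/τ) = e^(−0.41/0.6842) = 0.5492.
Trapped volume = 515.0 × 0.5492 = 282.84 mL.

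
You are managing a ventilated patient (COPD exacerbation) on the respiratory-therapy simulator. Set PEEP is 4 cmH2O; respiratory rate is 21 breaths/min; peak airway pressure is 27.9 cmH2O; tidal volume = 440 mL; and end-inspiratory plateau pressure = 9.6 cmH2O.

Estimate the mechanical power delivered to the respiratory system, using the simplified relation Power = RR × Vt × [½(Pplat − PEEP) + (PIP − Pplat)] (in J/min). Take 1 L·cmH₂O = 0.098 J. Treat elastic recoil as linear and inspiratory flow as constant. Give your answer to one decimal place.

Per-breath work = Vt × [½(Pplat−PEEP) + (PIP−Pplat)] = 0.440 × [0.5×5.6 + 18.3] = 0.440 × 21.1 = 9.284 L·cmH2O.
Power = 21 × 9.284 = 194.96 L·cmH2O/min.
× 0.098 J/(L·cmH2O) → 19.106 J/min.

19.1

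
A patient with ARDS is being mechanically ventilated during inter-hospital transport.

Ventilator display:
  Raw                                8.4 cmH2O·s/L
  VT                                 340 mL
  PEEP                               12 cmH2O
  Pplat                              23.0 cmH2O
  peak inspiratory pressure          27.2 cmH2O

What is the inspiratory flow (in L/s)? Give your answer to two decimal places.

flow = (PIP − Pplat) / Raw = 4.2 / 8.4 = 0.5 L/s.

0.50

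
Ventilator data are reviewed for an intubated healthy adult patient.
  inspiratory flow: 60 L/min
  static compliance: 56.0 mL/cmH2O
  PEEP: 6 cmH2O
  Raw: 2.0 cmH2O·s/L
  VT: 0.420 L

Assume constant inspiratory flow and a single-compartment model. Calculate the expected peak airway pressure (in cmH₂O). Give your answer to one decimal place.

15.5

Flow: 60 L/min ÷ 60 = 1 L/s.
Equation of motion (constant flow): PIP = Vt/C + R·V̇ + PEEP.
PIP = 420/56.0 + 2.0×1 + 6 = 7.5 + 2.0 + 6 = 15.5 cmH2O.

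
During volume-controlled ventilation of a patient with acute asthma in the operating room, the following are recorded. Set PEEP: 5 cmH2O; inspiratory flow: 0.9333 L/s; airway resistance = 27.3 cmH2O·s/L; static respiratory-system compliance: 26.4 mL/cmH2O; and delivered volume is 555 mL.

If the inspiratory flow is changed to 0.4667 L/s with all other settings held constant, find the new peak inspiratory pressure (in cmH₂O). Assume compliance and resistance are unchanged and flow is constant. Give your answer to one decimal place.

38.8

PIP = Vt/C + R·V̇ + PEEP (constant-flow equation of motion).
Only the resistive term changes: ΔPIP = R × ΔV̇ = 27.3 × (0.4667 − 0.9333) = 27.3 × -0.4666 = -12.738 cmH2O.
Original PIP = 555/26.4 + 27.3×0.9333 + 5 = 51.502 cmH2O; new PIP = 51.502 + (-12.738) = 38.764 cmH2O.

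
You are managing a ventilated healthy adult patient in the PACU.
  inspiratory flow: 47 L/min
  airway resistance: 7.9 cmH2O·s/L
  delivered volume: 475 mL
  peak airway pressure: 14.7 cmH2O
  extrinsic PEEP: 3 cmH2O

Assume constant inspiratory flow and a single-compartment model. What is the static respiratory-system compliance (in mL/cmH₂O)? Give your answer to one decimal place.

86.2

Flow: 47 L/min ÷ 60 = 0.7833 L/s.
Equation of motion (constant flow): PIP = Vt/C + R·V̇ + PEEP.
Vt/C = PIP − R·V̇ − PEEP = 14.7 − 7.9×0.7833 − 3 = 14.7 − 6.188 − 3 = 5.512 cmH2O.
C = Vt / 5.512 = 475 / 5.512 = 86.176 mL/cmH2O.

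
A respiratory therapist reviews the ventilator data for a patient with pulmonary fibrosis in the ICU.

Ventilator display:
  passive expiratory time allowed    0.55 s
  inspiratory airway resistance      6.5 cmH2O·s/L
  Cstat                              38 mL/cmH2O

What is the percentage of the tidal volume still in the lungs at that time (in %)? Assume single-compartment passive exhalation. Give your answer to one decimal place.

τ = R × C = 6.5 × 38 mL/cmH2O = 6.5 × 0.038 L/cmH2O = 0.247 s.
Passive exhalation: V(t)/V₀ = e^(−t/τ) = e^(−0.55/0.247) = 0.1079.
Fraction remaining = 0.1079 → 10.79%.

10.8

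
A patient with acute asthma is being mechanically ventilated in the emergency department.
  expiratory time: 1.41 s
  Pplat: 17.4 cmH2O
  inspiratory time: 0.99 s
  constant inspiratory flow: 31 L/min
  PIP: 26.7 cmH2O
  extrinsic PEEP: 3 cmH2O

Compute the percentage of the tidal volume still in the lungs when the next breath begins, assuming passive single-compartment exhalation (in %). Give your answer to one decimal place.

Flow: 31 L/min ÷ 60 = 0.5167 L/s.
Vt = flow × Ti = 0.5167 L/s × 0.99 s × 1000 mL/L = 511.53 mL.
R = (PIP − Pplat)/V̇ = (26.7 − 17.4) / 0.5167 = 9.3/0.5167 = 17.999 cmH2O·s/L.
C = Vt/(Pplat − PEEP) = 511.53 / (17.4 − 3) = 511.53/14.4 = 35.523 mL/cmH2O.
τ = R × C = 17.999 × 0.03552 L/cmH2O = 0.6393 s.
Fraction remaining at end-expiration = e^(−Te/τ) = e^(−1.41/0.6393) = 0.1102 → 11.02%.

11.0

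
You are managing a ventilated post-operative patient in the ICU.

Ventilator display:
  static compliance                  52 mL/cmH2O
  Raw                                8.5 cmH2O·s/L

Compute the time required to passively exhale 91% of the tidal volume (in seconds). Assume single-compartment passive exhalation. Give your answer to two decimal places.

1.06

τ = R × C = 8.5 × 52 mL/cmH2O = 8.5 × 0.052 L/cmH2O = 0.442 s.
Exhaled fraction f = 1 − e^(−t/τ) → t = −τ·ln(1 − f) = −0.442·ln(0.09) = 1.064 s.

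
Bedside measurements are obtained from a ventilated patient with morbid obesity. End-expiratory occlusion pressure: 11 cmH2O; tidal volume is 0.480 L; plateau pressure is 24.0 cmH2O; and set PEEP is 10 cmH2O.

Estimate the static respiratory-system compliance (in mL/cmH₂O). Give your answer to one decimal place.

End-expiratory occlusion gives total PEEP = 11 cmH2O (intrinsic PEEP = 11 − 10 = 1). Use total PEEP for the elastic gradient.
Cstat = Vt / (Pplat − PEEPtotal) = 480 / (24.0 − 11) = 480 / 13.0 = 36.923 mL/cmH2O.

36.9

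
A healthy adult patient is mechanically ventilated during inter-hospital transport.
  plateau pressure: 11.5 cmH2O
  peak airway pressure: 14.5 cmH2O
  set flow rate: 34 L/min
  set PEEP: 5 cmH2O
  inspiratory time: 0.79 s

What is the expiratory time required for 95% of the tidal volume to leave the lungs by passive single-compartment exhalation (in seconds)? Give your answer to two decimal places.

Flow: 34 L/min ÷ 60 = 0.5667 L/s.
Vt = flow × Ti = 0.5667 L/s × 0.79 s × 1000 mL/L = 447.69 mL.
R = (PIP − Pplat)/V̇ = (14.5 − 11.5) / 0.5667 = 3.0/0.5667 = 5.294 cmH2O·s/L.
C = Vt/(Pplat − PEEP) = 447.69 / (11.5 − 5) = 447.69/6.5 = 68.875 mL/cmH2O.
τ = R × C = 5.294 × 0.06888 L/cmH2O = 0.3647 s.
t = −τ·ln(1 − 0.95) = −0.3647·ln(0.05) = 1.093 s.

1.09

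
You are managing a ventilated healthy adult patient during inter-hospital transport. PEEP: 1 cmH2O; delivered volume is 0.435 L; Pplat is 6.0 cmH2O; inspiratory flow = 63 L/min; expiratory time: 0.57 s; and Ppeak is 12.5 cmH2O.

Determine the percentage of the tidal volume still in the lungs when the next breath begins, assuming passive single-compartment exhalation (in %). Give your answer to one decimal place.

Flow: 63 L/min ÷ 60 = 1.05 L/s.
R = (PIP − Pplat)/V̇ = (12.5 − 6.0) / 1.05 = 6.5/1.05 = 6.19 cmH2O·s/L.
C = Vt/(Pplat − PEEP) = 435.0 / (6.0 − 1) = 435.0/5.0 = 87.0 mL/cmH2O.
τ = R × C = 6.19 × 0.087 L/cmH2O = 0.5385 s.
Fraction remaining at end-expiration = e^(−Te/τ) = e^(−0.57/0.5385) = 0.347 → 34.7%.

34.7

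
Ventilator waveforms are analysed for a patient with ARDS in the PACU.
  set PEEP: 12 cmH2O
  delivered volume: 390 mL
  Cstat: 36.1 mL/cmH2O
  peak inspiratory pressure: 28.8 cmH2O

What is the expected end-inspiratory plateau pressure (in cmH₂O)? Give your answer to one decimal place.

22.8

Pplat = PEEP + Vt / Cstat = 12 + 390 / 36.1 = 12 + 10.803 = 22.803 cmH2O.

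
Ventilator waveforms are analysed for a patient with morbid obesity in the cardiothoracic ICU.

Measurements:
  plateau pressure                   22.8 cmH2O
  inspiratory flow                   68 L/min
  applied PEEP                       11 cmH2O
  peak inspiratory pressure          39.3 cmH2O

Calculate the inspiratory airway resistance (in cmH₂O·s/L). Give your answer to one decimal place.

14.6

Flow: 68 L/min ÷ 60 = 1.1333 L/s.
Raw = (PIP − Pplat) / flow = (39.3 − 22.8) / 1.1333 = 16.5 / 1.1333 = 14.559 cmH2O·s/L.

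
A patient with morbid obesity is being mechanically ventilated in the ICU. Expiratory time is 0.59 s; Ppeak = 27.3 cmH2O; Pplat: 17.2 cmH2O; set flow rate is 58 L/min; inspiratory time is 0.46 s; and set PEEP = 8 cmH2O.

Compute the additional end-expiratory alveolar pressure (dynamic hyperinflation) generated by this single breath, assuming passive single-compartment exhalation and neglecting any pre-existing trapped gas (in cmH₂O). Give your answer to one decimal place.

2.9

Flow: 58 L/min ÷ 60 = 0.9667 L/s.
Vt = flow × Ti = 0.9667 L/s × 0.46 s × 1000 mL/L = 444.68 mL.
R = (PIP − Pplat)/V̇ = (27.3 − 17.2) / 0.9667 = 10.1/0.9667 = 10.448 cmH2O·s/L.
C = Vt/(Pplat − PEEP) = 444.68 / (17.2 − 8) = 444.68/9.2 = 48.335 mL/cmH2O.
τ = R × C = 10.448 × 0.04834 L/cmH2O = 0.5051 s.
Fraction remaining = e^(−Te/τ) = e^(−0.59/0.5051) = 0.311; trapped volume = 444.68 × 0.311 = 138.3 mL.
Additional alveolar pressure from trapping ≈ V_trapped / C = 138.3 / 48.335 = 2.861 cmH2O.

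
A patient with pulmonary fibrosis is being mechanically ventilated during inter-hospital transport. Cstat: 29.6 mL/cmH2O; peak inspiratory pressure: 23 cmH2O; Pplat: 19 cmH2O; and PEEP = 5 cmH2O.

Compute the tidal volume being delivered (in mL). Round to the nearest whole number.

Vt = Cstat × (Pplat − PEEP) = 29.6 × (19 − 5) = 29.6 × 14.0 = 414.4 mL.

414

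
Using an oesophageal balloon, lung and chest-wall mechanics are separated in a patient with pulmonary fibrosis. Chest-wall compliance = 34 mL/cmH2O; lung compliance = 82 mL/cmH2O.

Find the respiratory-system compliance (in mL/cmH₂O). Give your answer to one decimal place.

Lung and chest wall are elastances in series: 1/Crs = 1/CL + 1/Ccw.
1/Crs = 1/82 + 1/34 = 0.04161.
Crs = 24.033 mL/cmH2O.

24.0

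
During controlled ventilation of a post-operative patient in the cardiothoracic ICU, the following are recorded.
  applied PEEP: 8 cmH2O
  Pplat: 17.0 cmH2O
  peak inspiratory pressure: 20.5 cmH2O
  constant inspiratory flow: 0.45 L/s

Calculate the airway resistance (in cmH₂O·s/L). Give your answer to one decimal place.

7.8

Raw = (PIP − Pplat) / flow = (20.5 − 17.0) / 0.45 = 3.5 / 0.45 = 7.778 cmH2O·s/L.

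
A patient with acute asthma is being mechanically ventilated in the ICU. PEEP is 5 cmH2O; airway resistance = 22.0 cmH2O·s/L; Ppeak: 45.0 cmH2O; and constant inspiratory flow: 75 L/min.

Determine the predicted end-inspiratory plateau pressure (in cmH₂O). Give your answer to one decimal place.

Flow: 75 L/min ÷ 60 = 1.25 L/s.
Pplat = PIP − Raw × flow = 45.0 − 22.0 × 1.25 = 45.0 − 27.5 = 17.5 cmH2O.

17.5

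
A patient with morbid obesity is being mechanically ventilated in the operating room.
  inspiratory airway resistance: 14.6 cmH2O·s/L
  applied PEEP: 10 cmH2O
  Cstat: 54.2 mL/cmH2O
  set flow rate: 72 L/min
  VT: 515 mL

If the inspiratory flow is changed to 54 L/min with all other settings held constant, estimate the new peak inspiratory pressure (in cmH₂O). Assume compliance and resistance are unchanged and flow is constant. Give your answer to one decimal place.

Flow: 72 L/min ÷ 60 = 1.2 L/s.
New flow: 54 L/min ÷ 60 = 0.9 L/s.
PIP = Vt/C + R·V̇ + PEEP (constant-flow equation of motion).
Only the resistive term changes: ΔPIP = R × ΔV̇ = 14.6 × (0.9 − 1.2) = 14.6 × -0.3 = -4.38 cmH2O.
Original PIP = 515/54.2 + 14.6×1.2 + 10 = 37.022 cmH2O; new PIP = 37.022 + (-4.38) = 32.642 cmH2O.

32.6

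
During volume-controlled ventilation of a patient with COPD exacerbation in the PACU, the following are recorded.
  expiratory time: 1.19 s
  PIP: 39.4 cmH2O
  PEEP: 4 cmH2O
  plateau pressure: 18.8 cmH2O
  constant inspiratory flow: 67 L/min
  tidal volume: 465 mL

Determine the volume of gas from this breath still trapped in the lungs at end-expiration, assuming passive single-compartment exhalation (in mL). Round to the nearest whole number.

Flow: 67 L/min ÷ 60 = 1.1167 L/s.
R = (PIP − Pplat)/V̇ = (39.4 − 18.8) / 1.1167 = 20.6/1.1167 = 18.447 cmH2O·s/L.
C = Vt/(Pplat − PEEP) = 465.0 / (18.8 − 4) = 465.0/14.8 = 31.419 mL/cmH2O.
τ = R × C = 18.447 × 0.03142 L/cmH2O = 0.5796 s.
Fraction remaining = e^(−Te/τ) = e^(−1.19/0.5796) = 0.1283.
Trapped volume = 465.0 × 0.1283 = 59.66 mL.

60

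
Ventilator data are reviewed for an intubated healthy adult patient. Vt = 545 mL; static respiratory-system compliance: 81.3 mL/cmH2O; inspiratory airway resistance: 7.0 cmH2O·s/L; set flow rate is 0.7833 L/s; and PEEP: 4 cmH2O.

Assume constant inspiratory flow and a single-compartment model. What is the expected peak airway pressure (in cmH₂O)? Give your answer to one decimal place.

16.2

Equation of motion (constant flow): PIP = Vt/C + R·V̇ + PEEP.
PIP = 545/81.3 + 7.0×0.7833 + 4 = 6.704 + 5.483 + 4 = 16.187 cmH2O.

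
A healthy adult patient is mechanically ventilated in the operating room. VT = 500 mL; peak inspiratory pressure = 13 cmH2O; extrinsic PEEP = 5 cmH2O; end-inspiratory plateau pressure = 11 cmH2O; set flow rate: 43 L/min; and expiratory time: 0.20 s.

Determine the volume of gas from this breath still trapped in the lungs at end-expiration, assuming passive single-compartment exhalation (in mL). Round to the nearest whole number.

212

Flow: 43 L/min ÷ 60 = 0.7167 L/s.
R = (PIP − Pplat)/V̇ = (13 − 11) / 0.7167 = 2.0/0.7167 = 2.791 cmH2O·s/L.
C = Vt/(Pplat − PEEP) = 500.0 / (11 − 5) = 500.0/6.0 = 83.333 mL/cmH2O.
τ = R × C = 2.791 × 0.08333 L/cmH2O = 0.2326 s.
Fraction remaining = e^(−Te/τ) = e^(−0.20/0.2326) = 0.4232.
Trapped volume = 500.0 × 0.4232 = 211.6 mL.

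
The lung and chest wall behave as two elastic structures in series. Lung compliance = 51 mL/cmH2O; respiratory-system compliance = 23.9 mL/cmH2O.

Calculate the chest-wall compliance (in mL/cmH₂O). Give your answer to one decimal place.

1/Ccw = 1/Crs − 1/CL.
1/Ccw = 1/23.9 − 1/51 = 0.02223.
Ccw = 44.984 mL/cmH2O.

45.0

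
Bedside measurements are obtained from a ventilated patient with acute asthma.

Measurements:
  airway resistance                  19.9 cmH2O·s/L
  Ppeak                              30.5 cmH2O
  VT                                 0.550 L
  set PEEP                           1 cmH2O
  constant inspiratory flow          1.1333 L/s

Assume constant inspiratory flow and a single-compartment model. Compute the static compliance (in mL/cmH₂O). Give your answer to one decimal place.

Equation of motion (constant flow): PIP = Vt/C + R·V̇ + PEEP.
Vt/C = PIP − R·V̇ − PEEP = 30.5 − 19.9×1.1333 − 1 = 30.5 − 22.553 − 1 = 6.947 cmH2O.
C = Vt / 6.947 = 550 / 6.947 = 79.171 mL/cmH2O.

79.2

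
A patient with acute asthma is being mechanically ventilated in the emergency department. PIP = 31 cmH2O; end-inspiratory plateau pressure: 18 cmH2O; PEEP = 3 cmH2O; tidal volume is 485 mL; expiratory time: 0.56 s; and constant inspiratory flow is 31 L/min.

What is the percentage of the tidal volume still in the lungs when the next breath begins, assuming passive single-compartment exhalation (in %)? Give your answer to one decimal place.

Flow: 31 L/min ÷ 60 = 0.5167 L/s.
R = (PIP − Pplat)/V̇ = (31 − 18) / 0.5167 = 13.0/0.5167 = 25.16 cmH2O·s/L.
C = Vt/(Pplat − PEEP) = 485.0 / (18 − 3) = 485.0/15.0 = 32.333 mL/cmH2O.
τ = R × C = 25.16 × 0.03233 L/cmH2O = 0.8134 s.
Fraction remaining at end-expiration = e^(−Te/τ) = e^(−0.56/0.8134) = 0.5023 → 50.23%.

50.2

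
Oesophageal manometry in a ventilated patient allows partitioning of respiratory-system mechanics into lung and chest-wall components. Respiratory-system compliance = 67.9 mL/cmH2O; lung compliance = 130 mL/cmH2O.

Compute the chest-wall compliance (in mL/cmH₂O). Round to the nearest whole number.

1/Ccw = 1/Crs − 1/CL.
1/Ccw = 1/67.9 − 1/130 = 0.007035.
Ccw = 142.15 mL/cmH2O.

142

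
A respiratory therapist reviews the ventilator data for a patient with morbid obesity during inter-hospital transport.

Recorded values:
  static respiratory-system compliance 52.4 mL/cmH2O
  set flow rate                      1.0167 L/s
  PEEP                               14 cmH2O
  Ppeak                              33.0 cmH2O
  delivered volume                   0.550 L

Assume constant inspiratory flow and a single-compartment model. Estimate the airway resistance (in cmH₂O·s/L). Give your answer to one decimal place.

8.4

Equation of motion (constant flow): PIP = Vt/C + R·V̇ + PEEP.
R·V̇ = PIP − Vt/C − PEEP = 33.0 − 550/52.4 − 14 = 33.0 − 10.496 − 14 = 8.504 cmH2O.
R = 8.504 / 1.0167 = 8.364 cmH2O·s/L.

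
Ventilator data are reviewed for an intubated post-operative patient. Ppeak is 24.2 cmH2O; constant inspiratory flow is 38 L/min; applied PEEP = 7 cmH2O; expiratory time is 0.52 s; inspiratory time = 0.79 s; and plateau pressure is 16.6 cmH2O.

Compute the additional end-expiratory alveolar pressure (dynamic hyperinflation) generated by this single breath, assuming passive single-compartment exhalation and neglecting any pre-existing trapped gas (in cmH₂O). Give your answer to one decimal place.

4.2

Flow: 38 L/min ÷ 60 = 0.6333 L/s.
Vt = flow × Ti = 0.6333 L/s × 0.79 s × 1000 mL/L = 500.31 mL.
R = (PIP − Pplat)/V̇ = (24.2 − 16.6) / 0.6333 = 7.6/0.6333 = 12.001 cmH2O·s/L.
C = Vt/(Pplat − PEEP) = 500.31 / (16.6 − 7) = 500.31/9.6 = 52.116 mL/cmH2O.
τ = R × C = 12.001 × 0.05212 L/cmH2O = 0.6255 s.
Fraction remaining = e^(−Te/τ) = e^(−0.52/0.6255) = 0.4355; trapped volume = 500.31 × 0.4355 = 217.89 mL.
Additional alveolar pressure from trapping ≈ V_trapped / C = 217.89 / 52.116 = 4.181 cmH2O.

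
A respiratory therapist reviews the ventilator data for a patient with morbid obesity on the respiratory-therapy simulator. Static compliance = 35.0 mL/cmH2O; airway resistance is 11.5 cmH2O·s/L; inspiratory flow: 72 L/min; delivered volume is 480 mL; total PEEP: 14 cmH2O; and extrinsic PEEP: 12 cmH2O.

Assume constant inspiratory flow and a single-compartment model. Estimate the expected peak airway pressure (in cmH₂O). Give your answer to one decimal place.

41.5

Flow: 72 L/min ÷ 60 = 1.2 L/s.
Total PEEP = 14 cmH2O (set 12 + intrinsic 2); this is the baseline alveolar pressure.
Equation of motion (constant flow): PIP = Vt/C + R·V̇ + PEEP.
PIP = 480/35.0 + 11.5×1.2 + 14 = 13.714 + 13.8 + 14 = 41.514 cmH2O.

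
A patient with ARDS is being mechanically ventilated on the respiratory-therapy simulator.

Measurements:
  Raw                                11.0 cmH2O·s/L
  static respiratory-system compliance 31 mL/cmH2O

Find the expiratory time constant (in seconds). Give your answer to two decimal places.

τ = R × C = 11.0 × 31 mL/cmH2O = 11.0 × 0.031 L/cmH2O = 0.341 s.

0.34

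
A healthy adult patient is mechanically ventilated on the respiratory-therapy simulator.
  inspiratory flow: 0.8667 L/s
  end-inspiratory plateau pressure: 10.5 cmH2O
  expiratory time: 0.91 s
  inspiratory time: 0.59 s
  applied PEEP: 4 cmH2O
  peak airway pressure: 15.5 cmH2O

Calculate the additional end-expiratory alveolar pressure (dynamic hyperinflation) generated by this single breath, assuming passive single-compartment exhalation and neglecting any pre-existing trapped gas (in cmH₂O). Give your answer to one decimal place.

0.9

Vt = flow × Ti = 0.8667 L/s × 0.59 s × 1000 mL/L = 511.35 mL.
R = (PIP − Pplat)/V̇ = (15.5 − 10.5) / 0.8667 = 5.0/0.8667 = 5.769 cmH2O·s/L.
C = Vt/(Pplat − PEEP) = 511.35 / (10.5 − 4) = 511.35/6.5 = 78.669 mL/cmH2O.
τ = R × C = 5.769 × 0.07867 L/cmH2O = 0.4538 s.
Fraction remaining = e^(−Te/τ) = e^(−0.91/0.4538) = 0.1346; trapped volume = 511.35 × 0.1346 = 68.828 mL.
Additional alveolar pressure from trapping ≈ V_trapped / C = 68.828 / 78.669 = 0.8749 cmH2O.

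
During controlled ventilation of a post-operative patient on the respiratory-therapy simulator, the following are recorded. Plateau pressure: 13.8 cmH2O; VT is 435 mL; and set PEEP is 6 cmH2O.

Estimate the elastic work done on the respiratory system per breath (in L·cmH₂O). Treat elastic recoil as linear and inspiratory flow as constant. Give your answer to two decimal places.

1.70

Elastic work ≈ ½ × (Pplat − PEEP) × Vt = 0.5 × (13.8 − 6) × 0.435 L = 0.5 × 7.8 × 0.435 = 1.697 L·cmH2O.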